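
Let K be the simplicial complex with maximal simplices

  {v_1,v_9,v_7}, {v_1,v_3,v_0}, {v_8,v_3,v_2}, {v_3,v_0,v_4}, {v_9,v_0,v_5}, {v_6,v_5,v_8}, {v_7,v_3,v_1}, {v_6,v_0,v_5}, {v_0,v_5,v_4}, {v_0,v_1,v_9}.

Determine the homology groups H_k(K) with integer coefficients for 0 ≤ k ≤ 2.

H_0 ≅ Z,  H_1 ≅ Z,  H_2 = 0.

Fix the vertex order v_0 < v_1 < v_2 < v_3 < v_4 < v_5 < v_6 < v_7 < v_8 < v_9 and write every simplex with vertices in increasing order. Then dim K = 2 and the simplices of K are:

  0-simplices (10): [v_0], [v_1], [v_2], [v_3], [v_4], [v_5], [v_6], [v_7], [v_8], [v_9]
  1-simplices (20): (20 of them)
  2-simplices (10): [v_0,v_1,v_3], [v_0,v_1,v_9], [v_0,v_3,v_4], [v_0,v_4,v_5], [v_0,v_5,v_6], [v_0,v_5,v_9], [v_1,v_3,v_7], [v_1,v_7,v_9], [v_2,v_3,v_8], [v_5,v_6,v_8]

so the chain groups are C_0 ≅ Z^10, C_1 ≅ Z^20, C_2 ≅ Z^10.

∂_1: C_1 → C_0 sends each edge [p,q] (with p < q) to q − p. For instance
  ∂[v_5,v_8] = [v_8] − [v_5].
This gives a 10×20 integer matrix of rank 9; reducing to Smith normal form yields diagonal entries (1,1,1,1,1,1,1,1,1).

The boundary map ∂_2: C_2 → C_1 acts by ∂[p,q,r] = [q,r] − [p,r] + [p,q]. For instance
  ∂[v_2,v_3,v_8] = [v_3,v_8] − [v_2,v_8] + [v_2,v_3],
  ∂[v_0,v_5,v_9] = [v_5,v_9] − [v_0,v_9] + [v_0,v_5].
The resulting 20×10 matrix has rank 10, and its Smith normal form has invariant factors (1,1,1,1,1,1,1,1,1,1).

Reading off H_k = ker ∂_k / im ∂_{k+1}:

  H_0: rank C_0 − rank ∂_1 = 10 − 9 = 1, and the invariant factors of ∂_1 are all 1, so H_0 ≅ Z.
  H_1: rank ker ∂_1 − rank ∂_2 = (20 − 9) − 10 = 1, and the invariant factors of ∂_2 are all 1, so H_1 ≅ Z.
  H_2: rank ker ∂_2 − rank ∂_3 = (10 − 10) − 0 = 0, and there is no ∂_3, so H_2 ≅ 0.

As a check, the Euler characteristic is 10 − 20 + 10 = 0, which agrees with 1 − 1 + 0 = 0.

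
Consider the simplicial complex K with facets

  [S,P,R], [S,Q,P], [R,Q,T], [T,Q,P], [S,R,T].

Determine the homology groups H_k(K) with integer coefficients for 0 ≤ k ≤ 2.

H_0 = Z,  H_1 = Z,  H_2 = 0.

Take the total order P < Q < R < S < T on the vertex set. Then K (dimension 2) consists of the simplices:

  0-simplices (5): P, Q, R, S, T
  1-simplices (10): PQ, PR, PS, PT, QR, QS, QT, RS, RT, ST
  2-simplices (5): PQS, PQT, PRS, QRT, RST

so the chain groups are C_0 ≅ Z^5, C_1 ≅ Z^10, C_2 ≅ Z^5.

∂_1: C_1 → C_0 maps an edge to its endpoints' difference, ∂[p,q] = q − p.
As a 5×10 matrix over Z this has rank 4, with invariant factors (1,1,1,1).

The boundary map ∂_2: C_2 → C_1 sends each 2-simplex [p,q,r] to [q,r] − [p,r] + [p,q]. For instance
  ∂QRT = RT − QT + QR,
  ∂PRS = RS − PS + PR.
The 10×5 boundary matrix has rank 5 and Smith normal form diag(1,1,1,1,1).

Reading off H_k = ker ∂_k / im ∂_{k+1}:

  H_0: rank C_0 − rank ∂_1 = 5 − 4 = 1, and the invariant factors of ∂_1 are all 1, so H_0 = Z.
  H_1: rank ker ∂_1 − rank ∂_2 = (10 − 4) − 5 = 1, and the invariant factors of ∂_2 are all 1, so H_1 = Z.
  H_2: rank ker ∂_2 − rank ∂_3 = (5 − 5) − 0 = 0, and there is no ∂_3, so H_2 = 0.

As a check, the Euler characteristic is 5 − 10 + 5 = 0, which agrees with 1 − 1 + 0 = 0.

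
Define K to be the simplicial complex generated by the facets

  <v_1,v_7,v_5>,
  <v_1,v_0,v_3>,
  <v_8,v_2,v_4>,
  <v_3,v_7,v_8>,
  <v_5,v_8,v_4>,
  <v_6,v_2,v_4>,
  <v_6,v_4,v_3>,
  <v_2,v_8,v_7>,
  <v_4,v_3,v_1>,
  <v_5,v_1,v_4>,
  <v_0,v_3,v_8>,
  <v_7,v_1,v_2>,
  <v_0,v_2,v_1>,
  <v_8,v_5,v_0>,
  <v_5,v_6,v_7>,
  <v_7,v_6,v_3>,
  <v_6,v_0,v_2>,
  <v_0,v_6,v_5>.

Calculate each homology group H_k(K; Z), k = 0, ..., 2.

H_0 ≅ Z,  H_1 ≅ Z^2,  H_2 ≅ Z.

K has 9 vertices, 27 edges, 18 triangles.
rank ∂_0 = 0, rank ∂_1 = 8 ⇒ b_0 = 9 − 0 − 8 = 1; all invariant factors of ∂_1 are 1 so no torsion. So H_0 ≅ Z.
rank ∂_1 = 8, rank ∂_2 = 17 ⇒ b_1 = 27 − 8 − 17 = 2; all invariant factors of ∂_2 are 1 so no torsion. So H_1 ≅ Z^2.
rank ∂_2 = 17, rank ∂_3 = 0 ⇒ b_2 = 18 − 17 − 0 = 1. So H_2 ≅ Z.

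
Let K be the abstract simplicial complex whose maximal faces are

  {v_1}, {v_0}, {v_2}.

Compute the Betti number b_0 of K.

b_0 = 3.

We work with the vertex ordering v_0 < v_1 < v_2. The simplices of K, each written with vertices in increasing order, are:

  0-simplices (3): [v_0], [v_1], [v_2]

giving chain groups C_0 ≅ Z^3.

From H_k ≅ ker(∂_k) / im(∂_{k+1}) we obtain:

  H_0: rank C_0 − rank ∂_1 = 3 − 0 = 3, and there is no ∂_1, so H_0 = Z^3.

(K is a triangulation of a set of 3 points.)

Hence the Betti numbers are b_0 = 3.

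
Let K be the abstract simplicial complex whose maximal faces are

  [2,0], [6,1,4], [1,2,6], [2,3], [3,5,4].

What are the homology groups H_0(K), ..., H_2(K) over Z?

Take the total order 0 < 1 < 2 < 3 < 4 < 5 < 6 on the vertex set. Then K (dimension 2) consists of the simplices:

  0-simplices (7): [0], [1], [2], [3], [4], [5], [6]
  1-simplices (10): [0,2], [1,2], [1,4], [1,6], [2,3], [2,6], [3,4], [3,5], [4,5], [4,6]
  2-simplices (3): [1,2,6], [1,4,6], [3,4,5]

so the chain groups are C_0 ≅ Z^7, C_1 ≅ Z^10, C_2 ≅ Z^3.

The boundary map ∂_1: C_1 → C_0 maps an edge to its endpoints' difference, ∂[p,q] = q − p. For instance
  ∂[4,5] = [5] − [4].
As a 7×10 matrix over Z this has rank 6, with invariant factors (1,1,1,1,1,1).

The boundary map ∂_2: C_2 → C_1 acts by ∂[p,q,r] = [q,r] − [p,r] + [p,q]. For instance
  ∂[1,4,6] = [4,6] − [1,6] + [1,4],
  ∂[1,2,6] = [2,6] − [1,6] + [1,2].
The resulting 10×3 matrix has rank 3, and its Smith normal form has invariant factors (1,1,1).

From H_k ≅ ker(∂_k) / im(∂_{k+1}) we obtain:

  H_0: rank C_0 − rank ∂_1 = 7 − 6 = 1, and the invariant factors of ∂_1 are all 1, so H_0 ≅ Z.
  H_1: rank ker ∂_1 − rank ∂_2 = (10 − 6) − 3 = 1, and the invariant factors of ∂_2 are all 1, so H_1 ≅ Z.
  H_2: rank ker ∂_2 − rank ∂_3 = (3 − 3) − 0 = 0, and there is no ∂_3, so H_2 ≅ 0.

H_0 ≅ Z,  H_1 ≅ Z,  H_2 = 0.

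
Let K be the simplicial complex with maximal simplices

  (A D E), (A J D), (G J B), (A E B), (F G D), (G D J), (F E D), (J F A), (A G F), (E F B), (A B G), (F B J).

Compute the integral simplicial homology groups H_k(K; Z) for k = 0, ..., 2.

H_0 ≅ Z,  H_1 ≅ Z/2,  H_2 = 0.

Fix the vertex order A < B < D < E < F < G < J and write every simplex with vertices in increasing order. Then dim K = 2 and the simplices of K are:

  0-simplices (7): A, B, D, E, F, G, J
  1-simplices (18): AB, AD, AE, AF, AG, AJ, BE, BF, BG, BJ, DE, DF, DG, DJ, EF, FG, FJ, GJ
  2-simplices (12): ABE, ABG, ADE, ADJ, AFG, AFJ, BEF, BFJ, BGJ, DEF, DFG, DGJ

so the chain groups are C_0 ≅ Z^7, C_1 ≅ Z^18, C_2 ≅ Z^12.

Boundary ∂_1: C_1 → C_0 maps an edge to its endpoints' difference, ∂[p,q] = q − p.
As a 7×18 matrix over Z this has rank 6, with invariant factors (1,1,1,1,1,1).

The boundary map ∂_2: C_2 → C_1 acts by ∂[p,q,r] = [q,r] − [p,r] + [p,q]. For instance
  ∂DEF = EF − DF + DE,
  ∂BEF = EF − BF + BE.
The resulting 18×12 matrix has rank 12, and its Smith normal form has invariant factors (1,1,1,1,1,1,1,1,1,1,1,2).

Reading off H_k = ker ∂_k / im ∂_{k+1}:

  H_0: rank C_0 − rank ∂_1 = 7 − 6 = 1, and the invariant factors of ∂_1 are all 1, so H_0 ≅ Z.
  H_1: rank ker ∂_1 − rank ∂_2 = (18 − 6) − 12 = 0, and ∂_2 has invariant factor 2 > 1, so H_1 ≅ Z/2.
  H_2: rank ker ∂_2 − rank ∂_3 = (12 − 12) − 0 = 0, and there is no ∂_3, so H_2 ≅ 0.

(K is a triangulation of the real projective plane RP^2.)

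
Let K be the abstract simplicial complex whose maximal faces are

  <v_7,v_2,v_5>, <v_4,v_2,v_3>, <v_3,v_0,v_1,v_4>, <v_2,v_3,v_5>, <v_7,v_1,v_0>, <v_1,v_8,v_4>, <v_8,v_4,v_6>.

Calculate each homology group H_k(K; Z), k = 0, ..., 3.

H_0 = Z,  H_1 = Z,  H_2 = 0,  H_3 = 0.

We work with the vertex ordering v_0 < v_1 < v_2 < v_3 < v_4 < v_5 < v_6 < v_7 < v_8. The simplices of K, each written with vertices in increasing order, are:

  0-simplices (9): [v_0], [v_1], [v_2], [v_3], [v_4], [v_5], [v_6], [v_7], [v_8]
  1-simplices (18): (18 of them)
  2-simplices (10): [v_0,v_1,v_3], [v_0,v_1,v_4], [v_0,v_1,v_7], [v_0,v_3,v_4], [v_1,v_3,v_4], [v_1,v_4,v_8], [v_2,v_3,v_4], [v_2,v_3,v_5], [v_2,v_5,v_7], [v_4,v_6,v_8]
  3-simplices (1): [v_0,v_1,v_3,v_4]

so the chain groups are C_0 ≅ Z^9, C_1 ≅ Z^18, C_2 ≅ Z^10, C_3 ≅ Z^1.

The boundary map ∂_1: C_1 → C_0 sends each edge [p,q] (with p < q) to q − p. For instance
  ∂[v_0,v_7] = [v_7] − [v_0].
This gives a 9×18 integer matrix of rank 8; reducing to Smith normal form yields diagonal entries (1,1,1,1,1,1,1,1).

The boundary map ∂_2: C_2 → C_1 maps a triangle to the signed sum of its edges. For instance
  ∂[v_0,v_1,v_3] = [v_1,v_3] − [v_0,v_3] + [v_0,v_1],
  ∂[v_2,v_3,v_5] = [v_3,v_5] − [v_2,v_5] + [v_2,v_3].
This gives a 18×10 integer matrix of rank 9; reducing to Smith normal form yields diagonal entries (1,1,1,1,1,1,1,1,1).

Boundary ∂_3: C_3 → C_2 sends each 3-simplex σ to the alternating sum Σ_i (−1)^i (σ with its i-th vertex removed). For instance
  ∂[v_0,v_1,v_3,v_4] = [v_1,v_3,v_4] − [v_0,v_3,v_4] + [v_0,v_1,v_4] − [v_0,v_1,v_3].
As a 10×1 matrix over Z this has rank 1, with invariant factors (1).

Now H_k = ker ∂_k / im ∂_{k+1}, so:

  H_0: rank C_0 − rank ∂_1 = 9 − 8 = 1, and the invariant factors of ∂_1 are all 1, so H_0 = Z.
  H_1: rank ker ∂_1 − rank ∂_2 = (18 − 8) − 9 = 1, and the invariant factors of ∂_2 are all 1, so H_1 = Z.
  H_2: rank ker ∂_2 − rank ∂_3 = (10 − 9) − 1 = 0, and the invariant factors of ∂_3 are all 1, so H_2 = 0.
  H_3: rank ker ∂_3 − rank ∂_4 = (1 − 1) − 0 = 0, and there is no ∂_4, so H_3 = 0.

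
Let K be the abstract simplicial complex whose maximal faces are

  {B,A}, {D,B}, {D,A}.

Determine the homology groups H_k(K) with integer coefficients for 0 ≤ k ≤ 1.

H_0 = Z,  H_1 = Z.

Fix the vertex order A < B < D and write every simplex with vertices in increasing order. Then dim K = 1 and the simplices of K are:

  0-simplices (3): A, B, D
  1-simplices (3): AB, AD, BD

so the chain groups are C_0 ≅ Z^3, C_1 ≅ Z^3.

Boundary ∂_1: C_1 → C_0 is given by ∂[p,q] = [q] − [p]. For instance
  ∂AD = D − A.
This gives a 3×3 integer matrix of rank 2; reducing to Smith normal form yields diagonal entries (1,1).

Now H_k = ker ∂_k / im ∂_{k+1}, so:

  H_0: rank C_0 − rank ∂_1 = 3 − 2 = 1, and the invariant factors of ∂_1 are all 1, so H_0 = Z.
  H_1: rank ker ∂_1 − rank ∂_2 = (3 − 2) − 0 = 1, and there is no ∂_2, so H_1 = Z.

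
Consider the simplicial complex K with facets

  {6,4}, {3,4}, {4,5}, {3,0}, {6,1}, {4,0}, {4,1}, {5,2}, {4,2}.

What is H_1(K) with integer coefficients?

Take the total order 0 < 1 < 2 < 3 < 4 < 5 < 6 on the vertex set. Then K (dimension 1) consists of the simplices:

  0-simplices (7): [0], [1], [2], [3], [4], [5], [6]
  1-simplices (9): [0,3], [0,4], [1,4], [1,6], [2,4], [2,5], [3,4], [4,5], [4,6]

giving chain groups C_0 ≅ Z^7, C_1 ≅ Z^9.

∂_1: C_1 → C_0 maps an edge to its endpoints' difference, ∂[p,q] = q − p.
This gives a 7×9 integer matrix of rank 6; reducing to Smith normal form yields diagonal entries (1,1,1,1,1,1).

From H_k ≅ ker(∂_k) / im(∂_{k+1}) we obtain:

  H_1: rank ker ∂_1 − rank ∂_2 = (9 − 6) − 0 = 3, and there is no ∂_2, so H_1 = Z^3.

H_1 = Z^3.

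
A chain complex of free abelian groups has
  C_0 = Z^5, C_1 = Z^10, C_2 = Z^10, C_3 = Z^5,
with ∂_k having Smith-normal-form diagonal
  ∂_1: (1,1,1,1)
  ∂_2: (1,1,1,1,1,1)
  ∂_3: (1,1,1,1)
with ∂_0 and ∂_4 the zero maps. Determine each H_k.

H_0 = Z,  H_1 = 0,  H_2 = 0,  H_3 = Z.

H_0: b_0 = 5 − 0 − 4 = 1; torsion from ∂_1 factors > 1: none. So H_0 = Z.
H_1: b_1 = 10 − 4 − 6 = 0; torsion from ∂_2 factors > 1: none. So H_1 = 0.
H_2: b_2 = 10 − 6 − 4 = 0; torsion from ∂_3 factors > 1: none. So H_2 = 0.
H_3: b_3 = 5 − 4 − 0 = 1; torsion from ∂_4 factors > 1: none. So H_3 = Z.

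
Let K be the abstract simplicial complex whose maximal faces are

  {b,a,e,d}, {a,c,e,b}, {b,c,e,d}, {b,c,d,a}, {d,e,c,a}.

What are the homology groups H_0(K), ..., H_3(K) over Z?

H_0 = Z,  H_1 = 0,  H_2 = 0,  H_3 = Z.

Take the total order a < b < c < d < e on the vertex set. Then K (dimension 3) consists of the simplices:

  0-simplices (5): a, b, c, d, e
  1-simplices (10): ab, ac, ad, ae, bc, bd, be, cd, ce, de
  2-simplices (10): abc, abd, abe, acd, ace, ade, bcd, bce, bde, cde
  3-simplices (5): abcd, abce, abde, acde, bcde

Hence C_0 ≅ Z^5, C_1 ≅ Z^10, C_2 ≅ Z^10, C_3 ≅ Z^5.

Boundary ∂_1: C_1 → C_0 is given by ∂[p,q] = [q] − [p]. For instance
  ∂ae = e − a.
As a 5×10 matrix over Z this has rank 4, with invariant factors (1,1,1,1).

Boundary ∂_2: C_2 → C_1 sends each 2-simplex [p,q,r] to [q,r] − [p,r] + [p,q]. For instance
  ∂bce = ce − be + bc,
  ∂bde = de − be + bd.
The resulting 10×10 matrix has rank 6, and its Smith normal form has invariant factors (1,1,1,1,1,1).

Boundary ∂_3: C_3 → C_2 sends each 3-simplex σ to the alternating sum Σ_i (−1)^i (σ with its i-th vertex removed). For instance
  ∂abce = bce − ace + abe − abc,
  ∂acde = cde − ade + ace − acd.
This gives a 10×5 integer matrix of rank 4; reducing to Smith normal form yields diagonal entries (1,1,1,1).

Computing H_k = (kernel of ∂_k) / (image of ∂_{k+1}):

  H_0: rank C_0 − rank ∂_1 = 5 − 4 = 1, and the invariant factors of ∂_1 are all 1, so H_0 ≅ Z.
  H_1: rank ker ∂_1 − rank ∂_2 = (10 − 4) − 6 = 0, and the invariant factors of ∂_2 are all 1, so H_1 ≅ 0.
  H_2: rank ker ∂_2 − rank ∂_3 = (10 − 6) − 4 = 0, and the invariant factors of ∂_3 are all 1, so H_2 ≅ 0.
  H_3: rank ker ∂_3 − rank ∂_4 = (5 − 4) − 0 = 1, and there is no ∂_4, so H_3 ≅ Z.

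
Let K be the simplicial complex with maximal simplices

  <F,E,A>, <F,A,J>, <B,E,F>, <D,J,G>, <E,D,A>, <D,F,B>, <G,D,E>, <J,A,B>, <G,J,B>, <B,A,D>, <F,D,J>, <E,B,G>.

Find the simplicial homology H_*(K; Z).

We work with the vertex ordering A < B < D < E < F < G < J. The simplices of K, each written with vertices in increasing order, are:

  0-simplices (7): A, B, D, E, F, G, J
  1-simplices (18): AB, AD, AE, AF, AJ, BD, BE, BF, BG, BJ, DE, DF, DG, DJ, EF, EG, FJ, GJ
  2-simplices (12): ABD, ABJ, ADE, AEF, AFJ, BDF, BEF, BEG, BGJ, DEG, DFJ, DGJ

giving chain groups C_0 ≅ Z^7, C_1 ≅ Z^18, C_2 ≅ Z^12.

∂_1: C_1 → C_0 maps an edge to its endpoints' difference, ∂[p,q] = q − p.
As a 7×18 matrix over Z this has rank 6, with invariant factors (1,1,1,1,1,1).

∂_2: C_2 → C_1 maps a triangle to the signed sum of its edges. For instance
  ∂DGJ = GJ − DJ + DG,
  ∂BGJ = GJ − BJ + BG.
As a 18×12 matrix over Z this has rank 12, with invariant factors (1,1,1,1,1,1,1,1,1,1,1,2).

Now H_k = ker ∂_k / im ∂_{k+1}, so:

  H_0: rank C_0 − rank ∂_1 = 7 − 6 = 1, and the invariant factors of ∂_1 are all 1, so H_0 = Z.
  H_1: rank ker ∂_1 − rank ∂_2 = (18 − 6) − 12 = 0, and ∂_2 has invariant factor 2 > 1, so H_1 = Z_2.
  H_2: rank ker ∂_2 − rank ∂_3 = (12 − 12) − 0 = 0, and there is no ∂_3, so H_2 = 0.

As a check, the Euler characteristic is 7 − 18 + 12 = 1, which agrees with 1 − 0 + 0 = 1.
(K is a triangulation of the real projective plane RP^2.)

H_0 ≅ Z,  H_1 ≅ Z_2,  H_2 = 0.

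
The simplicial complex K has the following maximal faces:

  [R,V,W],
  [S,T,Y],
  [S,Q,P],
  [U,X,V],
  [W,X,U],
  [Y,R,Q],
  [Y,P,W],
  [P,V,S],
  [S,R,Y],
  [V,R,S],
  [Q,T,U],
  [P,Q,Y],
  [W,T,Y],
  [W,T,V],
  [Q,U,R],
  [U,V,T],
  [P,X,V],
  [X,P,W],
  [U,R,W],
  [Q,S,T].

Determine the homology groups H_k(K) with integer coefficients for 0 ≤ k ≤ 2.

H_0 = Z,  H_1 = Z × Z/2,  H_2 = 0.

Order the vertices as P < Q < R < S < T < U < V < W < X < Y. Listing each simplex with vertices in this order, K has dimension 2 with simplices:

  0-simplices (10): P, Q, R, S, T, U, V, W, X, Y
  1-simplices (30): PQ, PS, PV, PW, PX, PY, QR, QS, QT, QU, QY, RS, RU, RV, RW, RY, ST, SV, SY, TU, TV, TW, TY, UV, UW, UX, VW, VX, WX, WY
  2-simplices (20): PQS, PQY, PSV, PVX, PWX, PWY, QRU, QRY, QST, QTU, RSV, RSY, RUW, RVW, STY, TUV, TVW, TWY, UVX, UWX

Hence C_0 ≅ Z^10, C_1 ≅ Z^30, C_2 ≅ Z^20.

The boundary map ∂_1: C_1 → C_0 maps an edge to its endpoints' difference, ∂[p,q] = q − p.
The 10×30 boundary matrix has rank 9 and Smith normal form diag(1,1,1,1,1,1,1,1,1).

The boundary map ∂_2: C_2 → C_1 acts by ∂[p,q,r] = [q,r] − [p,r] + [p,q]. For instance
  ∂PSV = SV − PV + PS,
  ∂QRU = RU − QU + QR.
As a 30×20 matrix over Z this has rank 20, with invariant factors (1,1,1,1,1,1,1,1,1,1,1,1,1,1,1,1,1,1,1,2).

Now H_k = ker ∂_k / im ∂_{k+1}, so:

  H_0: rank C_0 − rank ∂_1 = 10 − 9 = 1, and the invariant factors of ∂_1 are all 1, so H_0 ≅ Z.
  H_1: rank ker ∂_1 − rank ∂_2 = (30 − 9) − 20 = 1, and ∂_2 has invariant factor 2 > 1, so H_1 ≅ Z × Z/2.
  H_2: rank ker ∂_2 − rank ∂_3 = (20 − 20) − 0 = 0, and there is no ∂_3, so H_2 ≅ 0.

As a check, the Euler characteristic is 10 − 30 + 20 = 0, which agrees with 1 − 1 + 0 = 0.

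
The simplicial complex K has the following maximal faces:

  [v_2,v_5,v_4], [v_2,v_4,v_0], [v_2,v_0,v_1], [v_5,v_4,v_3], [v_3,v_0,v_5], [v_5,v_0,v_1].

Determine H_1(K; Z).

H_1 ≅ Z.

Fix the vertex order v_0 < v_1 < v_2 < v_3 < v_4 < v_5 and write every simplex with vertices in increasing order. Then dim K = 2 and the simplices of K are:

  0-simplices (6): [v_0], [v_1], [v_2], [v_3], [v_4], [v_5]
  1-simplices (12): [v_0,v_1], [v_0,v_2], [v_0,v_3], [v_0,v_4], [v_0,v_5], [v_1,v_2], [v_1,v_5], [v_2,v_4], [v_2,v_5], [v_3,v_4], [v_3,v_5], [v_4,v_5]
  2-simplices (6): [v_0,v_1,v_2], [v_0,v_1,v_5], [v_0,v_2,v_4], [v_0,v_3,v_5], [v_2,v_4,v_5], [v_3,v_4,v_5]

so the chain groups are C_0 ≅ Z^6, C_1 ≅ Z^12, C_2 ≅ Z^6.

The boundary map ∂_1: C_1 → C_0 maps an edge to its endpoints' difference, ∂[p,q] = q − p. For instance
  ∂[v_0,v_5] = [v_5] − [v_0].
The resulting 6×12 matrix has rank 5, and its Smith normal form has invariant factors (1,1,1,1,1).

∂_2: C_2 → C_1 maps a triangle to the signed sum of its edges. For instance
  ∂[v_0,v_2,v_4] = [v_2,v_4] − [v_0,v_4] + [v_0,v_2],
  ∂[v_2,v_4,v_5] = [v_4,v_5] − [v_2,v_5] + [v_2,v_4].
The 12×6 boundary matrix has rank 6 and Smith normal form diag(1,1,1,1,1,1).

From H_k ≅ ker(∂_k) / im(∂_{k+1}) we obtain:

  H_1: rank ker ∂_1 − rank ∂_2 = (12 − 5) − 6 = 1, and the invariant factors of ∂_2 are all 1, so H_1 = Z.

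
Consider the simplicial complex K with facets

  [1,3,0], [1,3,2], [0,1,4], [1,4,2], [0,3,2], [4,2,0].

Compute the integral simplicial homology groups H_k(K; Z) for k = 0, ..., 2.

H_0 = Z,  H_1 = 0,  H_2 = Z.

Order the vertices as 0 < 1 < 2 < 3 < 4. Listing each simplex with vertices in this order, K has dimension 2 with simplices:

  0-simplices (5): [0], [1], [2], [3], [4]
  1-simplices (9): [0,1], [0,2], [0,3], [0,4], [1,2], [1,3], [1,4], [2,3], [2,4]
  2-simplices (6): [0,1,3], [0,1,4], [0,2,3], [0,2,4], [1,2,3], [1,2,4]

giving chain groups C_0 ≅ Z^5, C_1 ≅ Z^9, C_2 ≅ Z^6.

∂_1: C_1 → C_0 maps an edge to its endpoints' difference, ∂[p,q] = q − p.
The resulting 5×9 matrix has rank 4, and its Smith normal form has invariant factors (1,1,1,1).

Boundary ∂_2: C_2 → C_1 sends each 2-simplex [p,q,r] to [q,r] − [p,r] + [p,q]. For instance
  ∂[0,1,4] = [1,4] − [0,4] + [0,1],
  ∂[0,2,4] = [2,4] − [0,4] + [0,2].
The 9×6 boundary matrix has rank 5 and Smith normal form diag(1,1,1,1,1).

From H_k ≅ ker(∂_k) / im(∂_{k+1}) we obtain:

  H_0: rank C_0 − rank ∂_1 = 5 − 4 = 1, and the invariant factors of ∂_1 are all 1, so H_0 = Z.
  H_1: rank ker ∂_1 − rank ∂_2 = (9 − 4) − 5 = 0, and the invariant factors of ∂_2 are all 1, so H_1 = 0.
  H_2: rank ker ∂_2 − rank ∂_3 = (6 − 5) − 0 = 1, and there is no ∂_3, so H_2 = Z.

As a check, the Euler characteristic is 5 − 9 + 6 = 2, which agrees with 1 − 0 + 1 = 2.
(K is a triangulation of the 2-sphere S^2.)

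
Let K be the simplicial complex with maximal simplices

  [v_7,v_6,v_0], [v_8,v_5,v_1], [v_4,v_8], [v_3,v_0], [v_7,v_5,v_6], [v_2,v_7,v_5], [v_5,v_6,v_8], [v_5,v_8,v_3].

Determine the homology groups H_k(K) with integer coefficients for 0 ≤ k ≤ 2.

H_0 ≅ Z,  H_1 ≅ Z,  H_2 = 0.

Fix the vertex order v_0 < v_1 < v_2 < v_3 < v_4 < v_5 < v_6 < v_7 < v_8 and write every simplex with vertices in increasing order. Then dim K = 2 and the simplices of K are:

  0-simplices (9): [v_0], [v_1], [v_2], [v_3], [v_4], [v_5], [v_6], [v_7], [v_8]
  1-simplices (15): (15 of them)
  2-simplices (6): [v_0,v_6,v_7], [v_1,v_5,v_8], [v_2,v_5,v_7], [v_3,v_5,v_8], [v_5,v_6,v_7], [v_5,v_6,v_8]

Hence C_0 ≅ Z^9, C_1 ≅ Z^15, C_2 ≅ Z^6.

The boundary map ∂_1: C_1 → C_0 maps an edge to its endpoints' difference, ∂[p,q] = q − p. For instance
  ∂[v_4,v_8] = [v_8] − [v_4].
This gives a 9×15 integer matrix of rank 8; reducing to Smith normal form yields diagonal entries (1,1,1,1,1,1,1,1).

The boundary map ∂_2: C_2 → C_1 acts by ∂[p,q,r] = [q,r] − [p,r] + [p,q]. For instance
  ∂[v_3,v_5,v_8] = [v_5,v_8] − [v_3,v_8] + [v_3,v_5],
  ∂[v_1,v_5,v_8] = [v_5,v_8] − [v_1,v_8] + [v_1,v_5].
The 15×6 boundary matrix has rank 6 and Smith normal form diag(1,1,1,1,1,1).

Reading off H_k = ker ∂_k / im ∂_{k+1}:

  H_0: rank C_0 − rank ∂_1 = 9 − 8 = 1, and the invariant factors of ∂_1 are all 1, so H_0 ≅ Z.
  H_1: rank ker ∂_1 − rank ∂_2 = (15 − 8) − 6 = 1, and the invariant factors of ∂_2 are all 1, so H_1 ≅ Z.
  H_2: rank ker ∂_2 − rank ∂_3 = (6 − 6) − 0 = 0, and there is no ∂_3, so H_2 ≅ 0.

As a check, the Euler characteristic is 9 − 15 + 6 = 0, which agrees with 1 − 1 + 0 = 0.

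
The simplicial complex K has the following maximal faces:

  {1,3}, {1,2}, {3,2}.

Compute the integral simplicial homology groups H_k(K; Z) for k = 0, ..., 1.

H_0 ≅ Z,  H_1 ≅ Z.

We work with the vertex ordering 1 < 2 < 3. The simplices of K, each written with vertices in increasing order, are:

  0-simplices (3): [1], [2], [3]
  1-simplices (3): [1,2], [1,3], [2,3]

giving chain groups C_0 ≅ Z^3, C_1 ≅ Z^3.

∂_1: C_1 → C_0 sends each edge [p,q] (with p < q) to q − p. For instance
  ∂[1,2] = [2] − [1].
As a 3×3 matrix over Z this has rank 2, with invariant factors (1,1).

Reading off H_k = ker ∂_k / im ∂_{k+1}:

  H_0: rank C_0 − rank ∂_1 = 3 − 2 = 1, and the invariant factors of ∂_1 are all 1, so H_0 = Z.
  H_1: rank ker ∂_1 − rank ∂_2 = (3 − 2) − 0 = 1, and there is no ∂_2, so H_1 = Z.

(K is a triangulation of the circle S^1.)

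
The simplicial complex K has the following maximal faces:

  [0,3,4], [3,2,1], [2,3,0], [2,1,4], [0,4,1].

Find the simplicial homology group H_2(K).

Take the total order 0 < 1 < 2 < 3 < 4 on the vertex set. Then K (dimension 2) consists of the simplices:

  0-simplices (5): [0], [1], [2], [3], [4]
  1-simplices (10): [0,1], [0,2], [0,3], [0,4], [1,2], [1,3], [1,4], [2,3], [2,4], [3,4]
  2-simplices (5): [0,1,4], [0,2,3], [0,3,4], [1,2,3], [1,2,4]

Hence C_0 ≅ Z^5, C_1 ≅ Z^10, C_2 ≅ Z^5.

∂_1: C_1 → C_0 is given by ∂[p,q] = [q] − [p]. For instance
  ∂[0,2] = [2] − [0].
The 5×10 boundary matrix has rank 4 and Smith normal form diag(1,1,1,1).

Boundary ∂_2: C_2 → C_1 sends each 2-simplex [p,q,r] to [q,r] − [p,r] + [p,q]. For instance
  ∂[1,2,4] = [2,4] − [1,4] + [1,2],
  ∂[0,2,3] = [2,3] − [0,3] + [0,2].
As a 10×5 matrix over Z this has rank 5, with invariant factors (1,1,1,1,1).

Now H_k = ker ∂_k / im ∂_{k+1}, so:

  H_2: rank ker ∂_2 − rank ∂_3 = (5 − 5) − 0 = 0, and there is no ∂_3, so H_2 ≅ 0.

(K is a triangulation of the Möbius band.)

H_2 ≅ 0.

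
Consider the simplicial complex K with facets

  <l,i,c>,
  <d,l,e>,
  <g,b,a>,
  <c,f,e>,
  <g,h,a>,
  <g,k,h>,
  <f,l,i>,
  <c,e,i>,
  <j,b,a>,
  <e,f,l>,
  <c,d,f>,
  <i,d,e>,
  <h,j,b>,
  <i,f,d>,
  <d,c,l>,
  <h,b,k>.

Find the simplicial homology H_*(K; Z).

K has 12 vertices, 27 edges, 16 triangles.
rank ∂_0 = 0, rank ∂_1 = 10 ⇒ b_0 = 12 − 0 − 10 = 2; all invariant factors of ∂_1 are 1 so no torsion. So H_0 = Z^2.
rank ∂_1 = 10, rank ∂_2 = 16 ⇒ b_1 = 27 − 10 − 16 = 1; ∂_2 has invariant factor(s) [2] giving torsion. So H_1 = Z ⊕ Z/2.
rank ∂_2 = 16, rank ∂_3 = 0 ⇒ b_2 = 16 − 16 − 0 = 0. So H_2 = 0.

H_0 = Z^2,  H_1 = Z ⊕ Z/2,  H_2 = 0.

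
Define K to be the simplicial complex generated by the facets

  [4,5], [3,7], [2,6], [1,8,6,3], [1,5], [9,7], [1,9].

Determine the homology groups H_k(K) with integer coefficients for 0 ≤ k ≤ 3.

H_0 = Z,  H_1 = Z,  H_2 = 0,  H_3 = 0.

Order the vertices as 1 < 2 < 3 < 4 < 5 < 6 < 7 < 8 < 9. Listing each simplex with vertices in this order, K has dimension 3 with simplices:

  0-simplices (9): [1], [2], [3], [4], [5], [6], [7], [8], [9]
  1-simplices (12): [1,3], [1,5], [1,6], [1,8], [1,9], [2,6], [3,6], [3,7], [3,8], [4,5], [6,8], [7,9]
  2-simplices (4): [1,3,6], [1,3,8], [1,6,8], [3,6,8]
  3-simplices (1): [1,3,6,8]

so the chain groups are C_0 ≅ Z^9, C_1 ≅ Z^12, C_2 ≅ Z^4, C_3 ≅ Z^1.

Boundary ∂_1: C_1 → C_0 is given by ∂[p,q] = [q] − [p].
As a 9×12 matrix over Z this has rank 8, with invariant factors (1,1,1,1,1,1,1,1).

Boundary ∂_2: C_2 → C_1 maps a triangle to the signed sum of its edges. For instance
  ∂[3,6,8] = [6,8] − [3,8] + [3,6],
  ∂[1,3,8] = [3,8] − [1,8] + [1,3].
As a 12×4 matrix over Z this has rank 3, with invariant factors (1,1,1).

∂_3: C_3 → C_2 sends each 3-simplex σ to the alternating sum Σ_i (−1)^i (σ with its i-th vertex removed). For instance
  ∂[1,3,6,8] = [3,6,8] − [1,6,8] + [1,3,8] − [1,3,6].
As a 4×1 matrix over Z this has rank 1, with invariant factors (1).

Reading off H_k = ker ∂_k / im ∂_{k+1}:

  H_0: rank C_0 − rank ∂_1 = 9 − 8 = 1, and the invariant factors of ∂_1 are all 1, so H_0 = Z.
  H_1: rank ker ∂_1 − rank ∂_2 = (12 − 8) − 3 = 1, and the invariant factors of ∂_2 are all 1, so H_1 = Z.
  H_2: rank ker ∂_2 − rank ∂_3 = (4 − 3) − 1 = 0, and the invariant factors of ∂_3 are all 1, so H_2 = 0.
  H_3: rank ker ∂_3 − rank ∂_4 = (1 − 1) − 0 = 0, and there is no ∂_4, so H_3 = 0.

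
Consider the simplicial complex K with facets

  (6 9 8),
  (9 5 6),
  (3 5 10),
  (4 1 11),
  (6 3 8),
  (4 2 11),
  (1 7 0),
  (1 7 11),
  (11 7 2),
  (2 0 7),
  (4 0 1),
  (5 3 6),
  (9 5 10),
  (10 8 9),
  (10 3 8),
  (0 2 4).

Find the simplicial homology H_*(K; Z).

Order the vertices as 0 < 1 < 2 < 3 < 4 < 5 < 6 < 7 < 8 < 9 < 10 < 11. Listing each simplex with vertices in this order, K has dimension 2 with simplices:

  0-simplices (12): [0], [1], [2], [3], [4], [5], [6], [7], [8], [9], [10], [11]
  1-simplices (24): (24 of them)
  2-simplices (16): [0,1,4], [0,1,7], [0,2,4], [0,2,7], [1,4,11], [1,7,11], [2,4,11], [2,7,11], [3,5,6], [3,5,10], [3,6,8], [3,8,10], [5,6,9], [5,9,10], [6,8,9], [8,9,10]

Hence C_0 ≅ Z^12, C_1 ≅ Z^24, C_2 ≅ Z^16.

∂_1: C_1 → C_0 sends each edge [p,q] (with p < q) to q − p. For instance
  ∂[1,11] = [11] − [1].
The 12×24 boundary matrix has rank 10 and Smith normal form diag(1,1,1,1,1,1,1,1,1,1).

∂_2: C_2 → C_1 acts by ∂[p,q,r] = [q,r] − [p,r] + [p,q]. For instance
  ∂[0,2,4] = [2,4] − [0,4] + [0,2],
  ∂[2,4,11] = [4,11] − [2,11] + [2,4].
The resulting 24×16 matrix has rank 14, and its Smith normal form has invariant factors (1,1,1,1,1,1,1,1,1,1,1,1,1,1).

From H_k ≅ ker(∂_k) / im(∂_{k+1}) we obtain:

  H_0: rank C_0 − rank ∂_1 = 12 − 10 = 2, and the invariant factors of ∂_1 are all 1, so H_0 ≅ Z^2.
  H_1: rank ker ∂_1 − rank ∂_2 = (24 − 10) − 14 = 0, and the invariant factors of ∂_2 are all 1, so H_1 ≅ 0.
  H_2: rank ker ∂_2 − rank ∂_3 = (16 − 14) − 0 = 2, and there is no ∂_3, so H_2 ≅ Z^2.

H_0 ≅ Z^2,  H_1 = 0,  H_2 ≅ Z^2.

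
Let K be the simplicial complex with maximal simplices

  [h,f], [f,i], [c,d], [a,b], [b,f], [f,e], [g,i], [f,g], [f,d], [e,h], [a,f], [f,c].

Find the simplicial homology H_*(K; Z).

K has 9 vertices, 12 edges.
rank ∂_0 = 0, rank ∂_1 = 8 ⇒ b_0 = 9 − 0 − 8 = 1; all invariant factors of ∂_1 are 1 so no torsion. So H_0 ≅ Z.
rank ∂_1 = 8, rank ∂_2 = 0 ⇒ b_1 = 12 − 8 − 0 = 4. So H_1 ≅ Z^4.

H_0 = Z,  H_1 = Z^4.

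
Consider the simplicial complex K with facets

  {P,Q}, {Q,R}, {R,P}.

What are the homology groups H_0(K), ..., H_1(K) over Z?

H_0 = Z,  H_1 = Z.

Order the vertices as P < Q < R. Listing each simplex with vertices in this order, K has dimension 1 with simplices:

  0-simplices (3): P, Q, R
  1-simplices (3): PQ, PR, QR

so the chain groups are C_0 ≅ Z^3, C_1 ≅ Z^3.

∂_1: C_1 → C_0 maps an edge to its endpoints' difference, ∂[p,q] = q − p.
The 3×3 boundary matrix has rank 2 and Smith normal form diag(1,1).

From H_k ≅ ker(∂_k) / im(∂_{k+1}) we obtain:

  H_0: rank C_0 − rank ∂_1 = 3 − 2 = 1, and the invariant factors of ∂_1 are all 1, so H_0 ≅ Z.
  H_1: rank ker ∂_1 − rank ∂_2 = (3 − 2) − 0 = 1, and there is no ∂_2, so H_1 ≅ Z.

(K is a triangulation of the circle S^1.)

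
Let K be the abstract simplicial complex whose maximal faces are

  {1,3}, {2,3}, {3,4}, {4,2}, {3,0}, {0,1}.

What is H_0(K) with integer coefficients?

H_0 = Z.

We work with the vertex ordering 0 < 1 < 2 < 3 < 4. The simplices of K, each written with vertices in increasing order, are:

  0-simplices (5): [0], [1], [2], [3], [4]
  1-simplices (6): [0,1], [0,3], [1,3], [2,3], [2,4], [3,4]

Hence C_0 ≅ Z^5, C_1 ≅ Z^6.

∂_1: C_1 → C_0 sends each edge [p,q] (with p < q) to q − p. For instance
  ∂[2,4] = [4] − [2].
The 5×6 boundary matrix has rank 4 and Smith normal form diag(1,1,1,1).

Now H_k = ker ∂_k / im ∂_{k+1}, so:

  H_0: rank C_0 − rank ∂_1 = 5 − 4 = 1, and the invariant factors of ∂_1 are all 1, so H_0 = Z.

(K is a triangulation of a wedge of 2 circles.)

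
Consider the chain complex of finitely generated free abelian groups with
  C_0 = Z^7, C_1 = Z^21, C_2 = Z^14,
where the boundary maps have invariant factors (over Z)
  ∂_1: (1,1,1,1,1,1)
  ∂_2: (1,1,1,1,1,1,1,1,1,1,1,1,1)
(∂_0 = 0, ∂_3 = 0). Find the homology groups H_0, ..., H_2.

H_0: b_0 = 7 − 0 − 6 = 1; torsion from ∂_1 factors > 1: none. So H_0 ≅ Z.
H_1: b_1 = 21 − 6 − 13 = 2; torsion from ∂_2 factors > 1: none. So H_1 ≅ Z^2.
H_2: b_2 = 14 − 13 − 0 = 1; torsion from ∂_3 factors > 1: none. So H_2 ≅ Z.

H_0 ≅ Z,  H_1 ≅ Z^2,  H_2 ≅ Z.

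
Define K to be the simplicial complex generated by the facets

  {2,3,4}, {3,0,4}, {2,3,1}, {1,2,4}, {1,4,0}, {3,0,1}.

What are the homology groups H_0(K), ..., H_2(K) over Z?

H_0 = Z,  H_1 = 0,  H_2 = Z.

Fix the vertex order 0 < 1 < 2 < 3 < 4 and write every simplex with vertices in increasing order. Then dim K = 2 and the simplices of K are:

  0-simplices (5): [0], [1], [2], [3], [4]
  1-simplices (9): [0,1], [0,3], [0,4], [1,2], [1,3], [1,4], [2,3], [2,4], [3,4]
  2-simplices (6): [0,1,3], [0,1,4], [0,3,4], [1,2,3], [1,2,4], [2,3,4]

giving chain groups C_0 ≅ Z^5, C_1 ≅ Z^9, C_2 ≅ Z^6.

The boundary map ∂_1: C_1 → C_0 sends each edge [p,q] (with p < q) to q − p.
The resulting 5×9 matrix has rank 4, and its Smith normal form has invariant factors (1,1,1,1).

The boundary map ∂_2: C_2 → C_1 sends each 2-simplex [p,q,r] to [q,r] − [p,r] + [p,q]. For instance
  ∂[0,3,4] = [3,4] − [0,4] + [0,3],
  ∂[0,1,4] = [1,4] − [0,4] + [0,1].
As a 9×6 matrix over Z this has rank 5, with invariant factors (1,1,1,1,1).

Now H_k = ker ∂_k / im ∂_{k+1}, so:

  H_0: rank C_0 − rank ∂_1 = 5 − 4 = 1, and the invariant factors of ∂_1 are all 1, so H_0 ≅ Z.
  H_1: rank ker ∂_1 − rank ∂_2 = (9 − 4) − 5 = 0, and the invariant factors of ∂_2 are all 1, so H_1 ≅ 0.
  H_2: rank ker ∂_2 − rank ∂_3 = (6 − 5) − 0 = 1, and there is no ∂_3, so H_2 ≅ Z.

As a check, the Euler characteristic is 5 − 9 + 6 = 2, which agrees with 1 − 0 + 1 = 2.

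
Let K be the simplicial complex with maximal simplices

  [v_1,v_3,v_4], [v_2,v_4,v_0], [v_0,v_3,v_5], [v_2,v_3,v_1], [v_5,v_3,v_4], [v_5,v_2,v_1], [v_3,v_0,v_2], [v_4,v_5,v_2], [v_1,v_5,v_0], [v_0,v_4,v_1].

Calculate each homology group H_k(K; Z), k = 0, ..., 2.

H_0 ≅ Z,  H_1 ≅ Z/2Z,  H_2 = 0.

Take the total order v_0 < v_1 < v_2 < v_3 < v_4 < v_5 on the vertex set. Then K (dimension 2) consists of the simplices:

  0-simplices (6): [v_0], [v_1], [v_2], [v_3], [v_4], [v_5]
  1-simplices (15): (15 of them)
  2-simplices (10): [v_0,v_1,v_4], [v_0,v_1,v_5], [v_0,v_2,v_3], [v_0,v_2,v_4], [v_0,v_3,v_5], [v_1,v_2,v_3], [v_1,v_2,v_5], [v_1,v_3,v_4], [v_2,v_4,v_5], [v_3,v_4,v_5]

giving chain groups C_0 ≅ Z^6, C_1 ≅ Z^15, C_2 ≅ Z^10.

The boundary map ∂_1: C_1 → C_0 sends each edge [p,q] (with p < q) to q − p.
This gives a 6×15 integer matrix of rank 5; reducing to Smith normal form yields diagonal entries (1,1,1,1,1).

Boundary ∂_2: C_2 → C_1 maps a triangle to the signed sum of its edges. For instance
  ∂[v_1,v_3,v_4] = [v_3,v_4] − [v_1,v_4] + [v_1,v_3],
  ∂[v_0,v_2,v_4] = [v_2,v_4] − [v_0,v_4] + [v_0,v_2].
As a 15×10 matrix over Z this has rank 10, with invariant factors (1,1,1,1,1,1,1,1,1,2).

From H_k ≅ ker(∂_k) / im(∂_{k+1}) we obtain:

  H_0: rank C_0 − rank ∂_1 = 6 − 5 = 1, and the invariant factors of ∂_1 are all 1, so H_0 = Z.
  H_1: rank ker ∂_1 − rank ∂_2 = (15 − 5) − 10 = 0, and ∂_2 has invariant factor 2 > 1, so H_1 = Z/2Z.
  H_2: rank ker ∂_2 − rank ∂_3 = (10 − 10) − 0 = 0, and there is no ∂_3, so H_2 = 0.

As a check, the Euler characteristic is 6 − 15 + 10 = 1, which agrees with 1 − 0 + 0 = 1.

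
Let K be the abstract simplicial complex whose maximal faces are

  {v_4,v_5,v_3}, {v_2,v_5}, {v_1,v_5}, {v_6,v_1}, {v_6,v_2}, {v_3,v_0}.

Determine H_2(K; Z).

H_2 ≅ 0.

Take the total order v_0 < v_1 < v_2 < v_3 < v_4 < v_5 < v_6 on the vertex set. Then K (dimension 2) consists of the simplices:

  0-simplices (7): [v_0], [v_1], [v_2], [v_3], [v_4], [v_5], [v_6]
  1-simplices (8): [v_0,v_3], [v_1,v_5], [v_1,v_6], [v_2,v_5], [v_2,v_6], [v_3,v_4], [v_3,v_5], [v_4,v_5]
  2-simplices (1): [v_3,v_4,v_5]

Hence C_0 ≅ Z^7, C_1 ≅ Z^8, C_2 ≅ Z^1.

The boundary map ∂_1: C_1 → C_0 is given by ∂[p,q] = [q] − [p]. For instance
  ∂[v_2,v_6] = [v_6] − [v_2].
The 7×8 boundary matrix has rank 6 and Smith normal form diag(1,1,1,1,1,1).

Boundary ∂_2: C_2 → C_1 maps a triangle to the signed sum of its edges. For instance
  ∂[v_3,v_4,v_5] = [v_4,v_5] − [v_3,v_5] + [v_3,v_4].
This gives a 8×1 integer matrix of rank 1; reducing to Smith normal form yields diagonal entries (1).

Computing H_k = (kernel of ∂_k) / (image of ∂_{k+1}):

  H_2: rank ker ∂_2 − rank ∂_3 = (1 − 1) − 0 = 0, and there is no ∂_3, so H_2 = 0.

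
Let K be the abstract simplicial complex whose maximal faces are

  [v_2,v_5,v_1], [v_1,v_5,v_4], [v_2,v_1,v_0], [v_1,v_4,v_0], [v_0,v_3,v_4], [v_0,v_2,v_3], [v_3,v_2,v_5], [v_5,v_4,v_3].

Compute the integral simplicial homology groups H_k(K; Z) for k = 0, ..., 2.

H_0 = Z,  H_1 = 0,  H_2 = Z.

Order the vertices as v_0 < v_1 < v_2 < v_3 < v_4 < v_5. Listing each simplex with vertices in this order, K has dimension 2 with simplices:

  0-simplices (6): [v_0], [v_1], [v_2], [v_3], [v_4], [v_5]
  1-simplices (12): [v_0,v_1], [v_0,v_2], [v_0,v_3], [v_0,v_4], [v_1,v_2], [v_1,v_4], [v_1,v_5], [v_2,v_3], [v_2,v_5], [v_3,v_4], [v_3,v_5], [v_4,v_5]
  2-simplices (8): [v_0,v_1,v_2], [v_0,v_1,v_4], [v_0,v_2,v_3], [v_0,v_3,v_4], [v_1,v_2,v_5], [v_1,v_4,v_5], [v_2,v_3,v_5], [v_3,v_4,v_5]

giving chain groups C_0 ≅ Z^6, C_1 ≅ Z^12, C_2 ≅ Z^8.

∂_1: C_1 → C_0 is given by ∂[p,q] = [q] − [p]. For instance
  ∂[v_1,v_2] = [v_2] − [v_1].
This gives a 6×12 integer matrix of rank 5; reducing to Smith normal form yields diagonal entries (1,1,1,1,1).

∂_2: C_2 → C_1 maps a triangle to the signed sum of its edges. For instance
  ∂[v_0,v_3,v_4] = [v_3,v_4] − [v_0,v_4] + [v_0,v_3],
  ∂[v_3,v_4,v_5] = [v_4,v_5] − [v_3,v_5] + [v_3,v_4].
The resulting 12×8 matrix has rank 7, and its Smith normal form has invariant factors (1,1,1,1,1,1,1).

Computing H_k = (kernel of ∂_k) / (image of ∂_{k+1}):

  H_0: rank C_0 − rank ∂_1 = 6 − 5 = 1, and the invariant factors of ∂_1 are all 1, so H_0 = Z.
  H_1: rank ker ∂_1 − rank ∂_2 = (12 − 5) − 7 = 0, and the invariant factors of ∂_2 are all 1, so H_1 = 0.
  H_2: rank ker ∂_2 − rank ∂_3 = (8 − 7) − 0 = 1, and there is no ∂_3, so H_2 = Z.

(K is a triangulation of the 2-sphere S^2.)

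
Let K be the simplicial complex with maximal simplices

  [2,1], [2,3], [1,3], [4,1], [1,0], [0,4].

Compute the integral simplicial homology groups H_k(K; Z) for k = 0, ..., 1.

H_0 = Z,  H_1 = Z^2.

Fix the vertex order 0 < 1 < 2 < 3 < 4 and write every simplex with vertices in increasing order. Then dim K = 1 and the simplices of K are:

  0-simplices (5): [0], [1], [2], [3], [4]
  1-simplices (6): [0,1], [0,4], [1,2], [1,3], [1,4], [2,3]

so the chain groups are C_0 ≅ Z^5, C_1 ≅ Z^6.

The boundary map ∂_1: C_1 → C_0 sends each edge [p,q] (with p < q) to q − p.
The resulting 5×6 matrix has rank 4, and its Smith normal form has invariant factors (1,1,1,1).

From H_k ≅ ker(∂_k) / im(∂_{k+1}) we obtain:

  H_0: rank C_0 − rank ∂_1 = 5 − 4 = 1, and the invariant factors of ∂_1 are all 1, so H_0 ≅ Z.
  H_1: rank ker ∂_1 − rank ∂_2 = (6 − 4) − 0 = 2, and there is no ∂_2, so H_1 ≅ Z^2.

As a check, the Euler characteristic is 5 − 6 = -1, which agrees with 1 − 2 = -1.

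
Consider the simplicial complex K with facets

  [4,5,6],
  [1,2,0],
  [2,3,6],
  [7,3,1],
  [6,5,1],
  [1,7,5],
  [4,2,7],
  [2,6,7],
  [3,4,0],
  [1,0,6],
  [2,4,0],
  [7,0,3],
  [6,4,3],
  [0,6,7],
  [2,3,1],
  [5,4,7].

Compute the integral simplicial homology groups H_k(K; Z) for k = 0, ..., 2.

Take the total order 0 < 1 < 2 < 3 < 4 < 5 < 6 < 7 on the vertex set. Then K (dimension 2) consists of the simplices:

  0-simplices (8): [0], [1], [2], [3], [4], [5], [6], [7]
  1-simplices (24): (24 of them)
  2-simplices (16): [0,1,2], [0,1,6], [0,2,4], [0,3,4], [0,3,7], [0,6,7], [1,2,3], [1,3,7], [1,5,6], [1,5,7], [2,3,6], [2,4,7], [2,6,7], [3,4,6], [4,5,6], [4,5,7]

so the chain groups are C_0 ≅ Z^8, C_1 ≅ Z^24, C_2 ≅ Z^16.

∂_1: C_1 → C_0 maps an edge to its endpoints' difference, ∂[p,q] = q − p. For instance
  ∂[4,6] = [6] − [4].
The resulting 8×24 matrix has rank 7, and its Smith normal form has invariant factors (1,1,1,1,1,1,1).

The boundary map ∂_2: C_2 → C_1 sends each 2-simplex [p,q,r] to [q,r] − [p,r] + [p,q]. For instance
  ∂[2,6,7] = [6,7] − [2,7] + [2,6],
  ∂[0,3,7] = [3,7] − [0,7] + [0,3].
As a 24×16 matrix over Z this has rank 15, with invariant factors (1,1,1,1,1,1,1,1,1,1,1,1,1,1,1).

Now H_k = ker ∂_k / im ∂_{k+1}, so:

  H_0: rank C_0 − rank ∂_1 = 8 − 7 = 1, and the invariant factors of ∂_1 are all 1, so H_0 ≅ Z.
  H_1: rank ker ∂_1 − rank ∂_2 = (24 − 7) − 15 = 2, and the invariant factors of ∂_2 are all 1, so H_1 ≅ Z^2.
  H_2: rank ker ∂_2 − rank ∂_3 = (16 − 15) − 0 = 1, and there is no ∂_3, so H_2 ≅ Z.

H_0 = Z,  H_1 = Z^2,  H_2 = Z.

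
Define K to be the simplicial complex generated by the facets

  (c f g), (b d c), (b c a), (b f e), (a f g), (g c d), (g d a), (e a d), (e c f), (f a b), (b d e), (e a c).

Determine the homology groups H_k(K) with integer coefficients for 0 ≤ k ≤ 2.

H_0 = Z,  H_1 = Z/2,  H_2 = 0.

Fix the vertex order a < b < c < d < e < f < g and write every simplex with vertices in increasing order. Then dim K = 2 and the simplices of K are:

  0-simplices (7): a, b, c, d, e, f, g
  1-simplices (18): ab, ac, ad, ae, af, ag, bc, bd, be, bf, cd, ce, cf, cg, de, dg, ef, fg
  2-simplices (12): abc, abf, ace, ade, adg, afg, bcd, bde, bef, cdg, cef, cfg

Hence C_0 ≅ Z^7, C_1 ≅ Z^18, C_2 ≅ Z^12.

Boundary ∂_1: C_1 → C_0 is given by ∂[p,q] = [q] − [p]. For instance
  ∂dg = g − d.
The 7×18 boundary matrix has rank 6 and Smith normal form diag(1,1,1,1,1,1).

The boundary map ∂_2: C_2 → C_1 sends each 2-simplex [p,q,r] to [q,r] − [p,r] + [p,q]. For instance
  ∂cdg = dg − cg + cd,
  ∂afg = fg − ag + af.
The resulting 18×12 matrix has rank 12, and its Smith normal form has invariant factors (1,1,1,1,1,1,1,1,1,1,1,2).

Now H_k = ker ∂_k / im ∂_{k+1}, so:

  H_0: rank C_0 − rank ∂_1 = 7 − 6 = 1, and the invariant factors of ∂_1 are all 1, so H_0 ≅ Z.
  H_1: rank ker ∂_1 − rank ∂_2 = (18 − 6) − 12 = 0, and ∂_2 has invariant factor 2 > 1, so H_1 ≅ Z/2.
  H_2: rank ker ∂_2 − rank ∂_3 = (12 − 12) − 0 = 0, and there is no ∂_3, so H_2 ≅ 0.

As a check, the Euler characteristic is 7 − 18 + 12 = 1, which agrees with 1 − 0 + 0 = 1.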